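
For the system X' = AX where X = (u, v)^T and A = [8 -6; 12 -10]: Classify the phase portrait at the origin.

A = [[8,-6],[12,-10]]; det(A-λI) = λ^2 + 2λ - 8.
λ = -4, 2: opposite signs.

saddle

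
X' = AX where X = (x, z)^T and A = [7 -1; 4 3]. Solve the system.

x(t) = -K_1e^(5t) - K_2te^(5t) + K_2e^(5t), z(t) = -2K_1e^(5t) - 2K_2te^(5t) + 3K_2e^(5t)

Coefficient matrix A = [[7, -1], [4, 3]].
Characteristic polynomial det(A - λI) = λ^2 - 10λ + 25 = 0.
Single eigenvalue λ = 5 with algebraic multiplicity 2.
Eigenvector v = (-1,-2); generalized eigenvector w with (A-λI)w=v is (1,3).
General solution: e^(5t)[K_1·v + K_2·(t·v + w)].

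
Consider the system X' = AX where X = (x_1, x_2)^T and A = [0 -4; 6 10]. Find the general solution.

Coefficient matrix A = [[0, -4], [6, 10]].
Characteristic polynomial det(A - λI) = λ^2 - 10λ + 24 = 0.
Eigenvalues λ = 4, 6.
For λ=4: (A-λI) row 1 is [-4, -4], so an eigenvector is (-1, 1).
For λ=6: (A-λI) row 1 is [-6, -4], so an eigenvector is (-2, 3).
General solution: C_1e^(4t)(-1,1) + C_2e^(6t)(-2,3).

x_1(t) = -C_1e^(4t) - 2C_2e^(6t), x_2(t) = C_1e^(4t) + 3C_2e^(6t)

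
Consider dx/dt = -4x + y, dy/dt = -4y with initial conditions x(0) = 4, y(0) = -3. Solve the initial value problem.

Coefficient matrix A = [[-4, 1], [0, -4]].
Characteristic polynomial det(A - λI) = λ^2 + 8λ + 16 = 0.
Single eigenvalue λ = -4 with algebraic multiplicity 2.
Eigenvector v = (1,0); generalized eigenvector w with (A-λI)w=v is (-1,1).
General solution: e^(-4t)[c_1·v + c_2·(t·v + w)].
Applying x(0)=4, y(0)=-3 gives c_1=1, c_2=-3.

x(t) = -3te^(-4t) + 4e^(-4t), y(t) = -3e^(-4t)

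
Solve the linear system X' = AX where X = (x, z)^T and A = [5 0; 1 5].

Coefficient matrix A = [[5, 0], [1, 5]].
Characteristic polynomial det(A - λI) = λ^2 - 10λ + 25 = 0.
Single eigenvalue λ = 5 with algebraic multiplicity 2.
Eigenvector v = (0,1); generalized eigenvector w with (A-λI)w=v is (1,3).
General solution: e^(5t)[K_1·v + K_2·(t·v + w)].

x(t) = K_2e^(5t), z(t) = K_1e^(5t) + K_2te^(5t) + 3K_2e^(5t)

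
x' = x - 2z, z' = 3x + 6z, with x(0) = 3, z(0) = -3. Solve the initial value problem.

Coefficient matrix A = [[1, -2], [3, 6]].
Characteristic polynomial det(A - λI) = λ^2 - 7λ + 12 = 0.
Eigenvalues λ = 3, 4.
For λ=3: (A-λI) row 1 is [-2, -2], so an eigenvector is (-1, 1).
For λ=4: (A-λI) row 1 is [-3, -2], so an eigenvector is (2, -3).
General solution: c_1e^(3t)(-1,1) + c_2e^(4t)(2,-3).
Applying x(0)=3, z(0)=-3 gives c_1=-3, c_2=0.

x(t) = 3e^(3t), z(t) = -3e^(3t)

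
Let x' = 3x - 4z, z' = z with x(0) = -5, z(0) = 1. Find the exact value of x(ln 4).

A = [[3,-4],[0,1]]; eigenvalues λ = 3, 1.
Eigenvectors: (1,0) for λ=3, (-2,-1) for λ=1.
From the initial condition, c_1 = -7, c_2 = -1.
x(ln 4) = (-7)(4^3)(1) + (-1)(4^1)(-2) = -440.

-440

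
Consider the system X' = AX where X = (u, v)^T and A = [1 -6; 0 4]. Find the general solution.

Coefficient matrix A = [[1, -6], [0, 4]].
Characteristic polynomial det(A - λI) = λ^2 - 5λ + 4 = 0.
Eigenvalues λ = 1, 4.
For λ=1: (A-λI) row 1 is [0, -6], so an eigenvector is (-1, 0).
For λ=4: (A-λI) row 1 is [-3, -6], so an eigenvector is (2, -1).
General solution: K_1e^(t)(-1,0) + K_2e^(4t)(2,-1).

u(t) = -K_1e^(t) + 2K_2e^(4t), v(t) = -K_2e^(4t)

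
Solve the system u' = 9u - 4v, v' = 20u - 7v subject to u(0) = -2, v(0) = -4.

Coefficient matrix A = [[9, -4], [20, -7]].
Characteristic polynomial det(A - λI) = λ^2 - 2λ + 17 = 0.
Eigenvalues λ = 1 ± 4i (complex conjugate pair).
For λ=1+4i: an eigenvector is (0,1) - i(-1,-2) = (0 + i, 1 + 2i).
A real fundamental pair from Re and Im of e^((1+4i)t)v: X_1 = e^(t)(cos(4t)·(0,1) + sin(4t)·(-1,-2)), X_2 = e^(t)(sin(4t)·(0,1) - cos(4t)·(-1,-2)).
General solution: c_1X_1 + c_2X_2.
Applying u(0)=-2, v(0)=-4 gives c_1=0, c_2=-2.

u(t) = -2e^(t)cos(4t), v(t) = -2e^(t)sin(4t) - 4e^(t)cos(4t)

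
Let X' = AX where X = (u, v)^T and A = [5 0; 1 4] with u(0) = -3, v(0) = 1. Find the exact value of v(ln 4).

A = [[5,0],[1,4]]; eigenvalues λ = 5, 4.
Eigenvectors: (-1,-1) for λ=5, (0,1) for λ=4.
From the initial condition, c_1 = 3, c_2 = 4.
v(ln 4) = (3)(4^5)(-1) + (4)(4^4)(1) = -2048.

-2048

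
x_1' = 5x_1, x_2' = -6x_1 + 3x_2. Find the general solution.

Coefficient matrix A = [[5, 0], [-6, 3]].
Characteristic polynomial det(A - λI) = λ^2 - 8λ + 15 = 0.
Eigenvalues λ = 5, 3.
For λ=5: (A-λI) row 2 is [-6, -2], so an eigenvector is (1, -3).
For λ=3: (A-λI) row 1 is [2, 0], so an eigenvector is (0, 1).
General solution: C_1e^(5t)(1,-3) + C_2e^(3t)(0,1).

x_1(t) = C_1e^(5t), x_2(t) = -3C_1e^(5t) + C_2e^(3t)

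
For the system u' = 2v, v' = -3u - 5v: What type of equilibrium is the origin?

A = [[0,2],[-3,-5]]; det(A-λI) = λ^2 + 5λ + 6.
λ = -2, -3: both negative.

stable node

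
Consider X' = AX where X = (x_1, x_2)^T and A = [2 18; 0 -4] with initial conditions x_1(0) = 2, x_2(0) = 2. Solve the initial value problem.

x_1(t) = 8e^(2t) - 6e^(-4t), x_2(t) = 2e^(-4t)

Coefficient matrix A = [[2, 18], [0, -4]].
Characteristic polynomial det(A - λI) = λ^2 + 2λ - 8 = 0.
Eigenvalues λ = 2, -4.
For λ=2: (A-λI) row 1 is [0, 18], so an eigenvector is (1, 0).
For λ=-4: (A-λI) row 1 is [6, 18], so an eigenvector is (-3, 1).
General solution: c_1e^(2t)(1,0) + c_2e^(-4t)(-3,1).
Applying x_1(0)=2, x_2(0)=2 gives c_1=8, c_2=2.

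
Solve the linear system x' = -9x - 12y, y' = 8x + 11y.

Coefficient matrix A = [[-9, -12], [8, 11]].
Characteristic polynomial det(A - λI) = λ^2 - 2λ - 3 = 0.
Eigenvalues λ = -1, 3.
For λ=-1: (A-λI) row 1 is [-8, -12], so an eigenvector is (3, -2).
For λ=3: (A-λI) row 1 is [-12, -12], so an eigenvector is (1, -1).
General solution: K_1e^(-t)(3,-2) + K_2e^(3t)(1,-1).

x(t) = 3K_1e^(-t) + K_2e^(3t), y(t) = -2K_1e^(-t) - K_2e^(3t)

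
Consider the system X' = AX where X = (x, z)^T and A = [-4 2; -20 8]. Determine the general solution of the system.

x(t) = -C_1e^(2t)cos(2t) - C_2e^(2t)sin(2t), z(t) = C_1e^(2t)sin(2t) - 3C_1e^(2t)cos(2t) - 3C_2e^(2t)sin(2t) - C_2e^(2t)cos(2t)

Coefficient matrix A = [[-4, 2], [-20, 8]].
Characteristic polynomial det(A - λI) = λ^2 - 4λ + 8 = 0.
Eigenvalues λ = 2 ± 2i (complex conjugate pair).
For λ=2+2i: an eigenvector is (-1,-3) - i(0,1) = (-1, -3 - i).
A real fundamental pair from Re and Im of e^((2+2i)t)v: X_1 = e^(2t)(cos(2t)·(-1,-3) + sin(2t)·(0,1)), X_2 = e^(2t)(sin(2t)·(-1,-3) - cos(2t)·(0,1)).
General solution: C_1X_1 + C_2X_2.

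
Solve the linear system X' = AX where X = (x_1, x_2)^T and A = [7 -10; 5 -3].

Coefficient matrix A = [[7, -10], [5, -3]].
Characteristic polynomial det(A - λI) = λ^2 - 4λ + 29 = 0.
Eigenvalues λ = 2 ± 5i (complex conjugate pair).
For λ=2+5i: an eigenvector is (-1,-1) - i(1,0) = (-1 - i, -1).
A real fundamental pair from Re and Im of e^((2+5i)t)v: X_1 = e^(2t)(cos(5t)·(-1,-1) + sin(5t)·(1,0)), X_2 = e^(2t)(sin(5t)·(-1,-1) - cos(5t)·(1,0)).
General solution: C_1X_1 + C_2X_2.

x_1(t) = C_1e^(2t)sin(5t) - C_1e^(2t)cos(5t) - C_2e^(2t)sin(5t) - C_2e^(2t)cos(5t), x_2(t) = -C_1e^(2t)cos(5t) - C_2e^(2t)sin(5t)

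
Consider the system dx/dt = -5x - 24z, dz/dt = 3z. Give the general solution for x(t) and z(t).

Coefficient matrix A = [[-5, -24], [0, 3]].
Characteristic polynomial det(A - λI) = λ^2 + 2λ - 15 = 0.
Eigenvalues λ = -5, 3.
For λ=-5: (A-λI) row 1 is [0, -24], so an eigenvector is (1, 0).
For λ=3: (A-λI) row 1 is [-8, -24], so an eigenvector is (-3, 1).
General solution: c_1e^(-5t)(1,0) + c_2e^(3t)(-3,1).

x(t) = c_1e^(-5t) - 3c_2e^(3t), z(t) = c_2e^(3t)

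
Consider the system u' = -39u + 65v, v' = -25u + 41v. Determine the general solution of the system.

Coefficient matrix A = [[-39, 65], [-25, 41]].
Characteristic polynomial det(A - λI) = λ^2 - 2λ + 26 = 0.
Eigenvalues λ = 1 ± 5i (complex conjugate pair).
For λ=1+5i: an eigenvector is (2,1) - i(-3,-2) = (2 + 3i, 1 + 2i).
A real fundamental pair from Re and Im of e^((1+5i)t)v: X_1 = e^(t)(cos(5t)·(2,1) + sin(5t)·(-3,-2)), X_2 = e^(t)(sin(5t)·(2,1) - cos(5t)·(-3,-2)).
General solution: C_1X_1 + C_2X_2.

u(t) = -3C_1e^(t)sin(5t) + 2C_1e^(t)cos(5t) + 2C_2e^(t)sin(5t) + 3C_2e^(t)cos(5t), v(t) = -2C_1e^(t)sin(5t) + C_1e^(t)cos(5t) + C_2e^(t)sin(5t) + 2C_2e^(t)cos(5t)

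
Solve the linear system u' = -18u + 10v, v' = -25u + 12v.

u(t) = c_1e^(-3t)sin(5t) + c_1e^(-3t)cos(5t) + c_2e^(-3t)sin(5t) - c_2e^(-3t)cos(5t), v(t) = c_1e^(-3t)sin(5t) + 2c_1e^(-3t)cos(5t) + 2c_2e^(-3t)sin(5t) - c_2e^(-3t)cos(5t)

Coefficient matrix A = [[-18, 10], [-25, 12]].
Characteristic polynomial det(A - λI) = λ^2 + 6λ + 34 = 0.
Eigenvalues λ = -3 ± 5i (complex conjugate pair).
For λ=-3+5i: an eigenvector is (1,2) - i(1,1) = (1 - i, 2 - i).
A real fundamental pair from Re and Im of e^((-3+5i)t)v: X_1 = e^(-3t)(cos(5t)·(1,2) + sin(5t)·(1,1)), X_2 = e^(-3t)(sin(5t)·(1,2) - cos(5t)·(1,1)).
General solution: c_1X_1 + c_2X_2.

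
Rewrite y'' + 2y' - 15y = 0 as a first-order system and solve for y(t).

Let x_1 = y, x_2 = y'. Then x_1' = x_2 and x_2' = 15x_1 - 2x_2.
A = [[0,1],[15,-2]]; det(A-λI) = λ^2 + 2λ - 15.
Eigenvalues λ = 3, -5 with eigenvectors (1,3), (1,-5).

y(t) = C_1e^(3t) + C_2e^(-5t)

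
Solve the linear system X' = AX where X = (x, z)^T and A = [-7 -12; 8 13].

x(t) = -K_1e^(5t) + 3K_2e^(t), z(t) = K_1e^(5t) - 2K_2e^(t)

Coefficient matrix A = [[-7, -12], [8, 13]].
Characteristic polynomial det(A - λI) = λ^2 - 6λ + 5 = 0.
Eigenvalues λ = 5, 1.
For λ=5: (A-λI) row 1 is [-12, -12], so an eigenvector is (-1, 1).
For λ=1: (A-λI) row 1 is [-8, -12], so an eigenvector is (3, -2).
General solution: K_1e^(5t)(-1,1) + K_2e^(t)(3,-2).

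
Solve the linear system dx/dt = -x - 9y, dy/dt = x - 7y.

Coefficient matrix A = [[-1, -9], [1, -7]].
Characteristic polynomial det(A - λI) = λ^2 + 8λ + 16 = 0.
Single eigenvalue λ = -4 with algebraic multiplicity 2.
Eigenvector v = (3,1); generalized eigenvector w with (A-λI)w=v is (-2,-1).
General solution: e^(-4t)[c_1·v + c_2·(t·v + w)].

x(t) = 3c_1e^(-4t) + 3c_2te^(-4t) - 2c_2e^(-4t), y(t) = c_1e^(-4t) + c_2te^(-4t) - c_2e^(-4t)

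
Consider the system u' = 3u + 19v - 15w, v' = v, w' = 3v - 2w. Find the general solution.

Coefficient matrix A = [[3, 19, -15], [0, 1, 0], [0, 3, -2]].
det(A - λI) = 0 gives eigenvalues λ = 3, 1, -2.
For λ=3: eigenvector (1,0,0).
For λ=1: eigenvector (-2,1,1).
For λ=-2: eigenvector (3,0,1).
General solution: K_1e^(3t)(1,0,0) + K_2e^(t)(-2,1,1) + K_3e^(-2t)(3,0,1).

u(t) = K_1e^(3t) - 2K_2e^(t) + 3K_3e^(-2t), v(t) = K_2e^(t), w(t) = K_2e^(t) + K_3e^(-2t)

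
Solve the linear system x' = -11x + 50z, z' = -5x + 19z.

Coefficient matrix A = [[-11, 50], [-5, 19]].
Characteristic polynomial det(A - λI) = λ^2 - 8λ + 41 = 0.
Eigenvalues λ = 4 ± 5i (complex conjugate pair).
For λ=4+5i: an eigenvector is (-1,0) - i(3,1) = (-1 - 3i, 0 - i).
A real fundamental pair from Re and Im of e^((4+5i)t)v: X_1 = e^(4t)(cos(5t)·(-1,0) + sin(5t)·(3,1)), X_2 = e^(4t)(sin(5t)·(-1,0) - cos(5t)·(3,1)).
General solution: C_1X_1 + C_2X_2.

x(t) = 3C_1e^(4t)sin(5t) - C_1e^(4t)cos(5t) - C_2e^(4t)sin(5t) - 3C_2e^(4t)cos(5t), z(t) = C_1e^(4t)sin(5t) - C_2e^(4t)cos(5t)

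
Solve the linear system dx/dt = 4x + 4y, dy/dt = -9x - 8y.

x(t) = -2c_1e^(-2t) - 2c_2te^(-2t) - c_2e^(-2t), y(t) = 3c_1e^(-2t) + 3c_2te^(-2t) + c_2e^(-2t)

Coefficient matrix A = [[4, 4], [-9, -8]].
Characteristic polynomial det(A - λI) = λ^2 + 4λ + 4 = 0.
Single eigenvalue λ = -2 with algebraic multiplicity 2.
Eigenvector v = (-2,3); generalized eigenvector w with (A-λI)w=v is (-1,1).
General solution: e^(-2t)[c_1·v + c_2·(t·v + w)].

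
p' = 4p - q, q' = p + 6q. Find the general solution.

p(t) = C_1e^(5t) + C_2te^(5t) + 2C_2e^(5t), q(t) = -C_1e^(5t) - C_2te^(5t) - 3C_2e^(5t)

Coefficient matrix A = [[4, -1], [1, 6]].
Characteristic polynomial det(A - λI) = λ^2 - 10λ + 25 = 0.
Single eigenvalue λ = 5 with algebraic multiplicity 2.
Eigenvector v = (1,-1); generalized eigenvector w with (A-λI)w=v is (2,-3).
General solution: e^(5t)[C_1·v + C_2·(t·v + w)].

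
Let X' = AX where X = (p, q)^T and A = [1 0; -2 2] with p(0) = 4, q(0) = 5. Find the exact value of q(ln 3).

A = [[1,0],[-2,2]]; eigenvalues λ = 2, 1.
Eigenvectors: (0,-1) for λ=2, (1,2) for λ=1.
From the initial condition, c_1 = 3, c_2 = 4.
q(ln 3) = (3)(3^2)(-1) + (4)(3^1)(2) = -3.

-3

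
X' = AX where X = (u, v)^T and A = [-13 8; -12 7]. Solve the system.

u(t) = -K_1e^(-5t) + 2K_2e^(-t), v(t) = -K_1e^(-5t) + 3K_2e^(-t)

Coefficient matrix A = [[-13, 8], [-12, 7]].
Characteristic polynomial det(A - λI) = λ^2 + 6λ + 5 = 0.
Eigenvalues λ = -5, -1.
For λ=-5: (A-λI) row 1 is [-8, 8], so an eigenvector is (-1, -1).
For λ=-1: (A-λI) row 1 is [-12, 8], so an eigenvector is (2, 3).
General solution: K_1e^(-5t)(-1,-1) + K_2e^(-t)(2,3).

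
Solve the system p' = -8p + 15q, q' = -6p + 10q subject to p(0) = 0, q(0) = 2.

Coefficient matrix A = [[-8, 15], [-6, 10]].
Characteristic polynomial det(A - λI) = λ^2 - 2λ + 10 = 0.
Eigenvalues λ = 1 ± 3i (complex conjugate pair).
For λ=1+3i: an eigenvector is (1,1) - i(2,1) = (1 - 2i, 1 - i).
A real fundamental pair from Re and Im of e^((1+3i)t)v: X_1 = e^(t)(cos(3t)·(1,1) + sin(3t)·(2,1)), X_2 = e^(t)(sin(3t)·(1,1) - cos(3t)·(2,1)).
General solution: C_1X_1 + C_2X_2.
Applying p(0)=0, q(0)=2 gives C_1=4, C_2=2.

p(t) = 10e^(t)sin(3t), q(t) = 6e^(t)sin(3t) + 2e^(t)cos(3t)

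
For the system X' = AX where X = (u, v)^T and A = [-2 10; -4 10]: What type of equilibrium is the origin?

A = [[-2,10],[-4,10]]; det(A-λI) = λ^2 - 8λ + 20.
λ = 4 ± 2i: positive real part.

unstable spiral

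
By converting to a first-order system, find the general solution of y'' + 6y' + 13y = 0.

y(t) = K_1e^(-3t)cos(2t) + K_2e^(-3t)sin(2t)

Let x_1 = y, x_2 = y'. Then x_1' = x_2 and x_2' = -13x_1 - 6x_2.
A = [[0,1],[-13,-6]]; det(A-λI) = λ^2 + 6λ + 13.
Eigenvalues λ = -3 ± 2i.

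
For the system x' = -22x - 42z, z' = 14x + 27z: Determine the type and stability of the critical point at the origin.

A = [[-22,-42],[14,27]]; det(A-λI) = λ^2 - 5λ - 6.
λ = -1, 6: opposite signs.

saddle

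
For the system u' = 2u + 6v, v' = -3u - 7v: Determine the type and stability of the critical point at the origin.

A = [[2,6],[-3,-7]]; det(A-λI) = λ^2 + 5λ + 4.
λ = -4, -1: both negative.

stable node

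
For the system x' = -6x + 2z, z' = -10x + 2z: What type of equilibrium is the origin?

A = [[-6,2],[-10,2]]; det(A-λI) = λ^2 + 4λ + 8.
λ = -2 ± 2i: negative real part.

stable spiral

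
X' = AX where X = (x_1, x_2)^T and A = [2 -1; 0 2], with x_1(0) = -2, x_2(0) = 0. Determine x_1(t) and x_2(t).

Coefficient matrix A = [[2, -1], [0, 2]].
Characteristic polynomial det(A - λI) = λ^2 - 4λ + 4 = 0.
Single eigenvalue λ = 2 with algebraic multiplicity 2.
Eigenvector v = (-1,0); generalized eigenvector w with (A-λI)w=v is (3,1).
General solution: e^(2t)[K_1·v + K_2·(t·v + w)].
Applying x_1(0)=-2, x_2(0)=0 gives K_1=2, K_2=0.

x_1(t) = -2e^(2t), x_2(t) = 0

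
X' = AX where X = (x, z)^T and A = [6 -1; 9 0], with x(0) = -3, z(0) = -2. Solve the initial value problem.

x(t) = -7te^(3t) - 3e^(3t), z(t) = -21te^(3t) - 2e^(3t)

Coefficient matrix A = [[6, -1], [9, 0]].
Characteristic polynomial det(A - λI) = λ^2 - 6λ + 9 = 0.
Single eigenvalue λ = 3 with algebraic multiplicity 2.
Eigenvector v = (1,3); generalized eigenvector w with (A-λI)w=v is (1,2).
General solution: e^(3t)[K_1·v + K_2·(t·v + w)].
Applying x(0)=-3, z(0)=-2 gives K_1=4, K_2=-7.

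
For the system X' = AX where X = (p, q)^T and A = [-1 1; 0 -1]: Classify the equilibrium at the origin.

A = [[-1,1],[0,-1]]; det(A-λI) = λ^2 + 2λ + 1.
repeated λ = -1 with a single eigenvector.

stable improper node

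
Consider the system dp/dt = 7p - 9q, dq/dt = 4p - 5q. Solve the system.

Coefficient matrix A = [[7, -9], [4, -5]].
Characteristic polynomial det(A - λI) = λ^2 - 2λ + 1 = 0.
Single eigenvalue λ = 1 with algebraic multiplicity 2.
Eigenvector v = (-3,-2); generalized eigenvector w with (A-λI)w=v is (-2,-1).
General solution: e^(t)[c_1·v + c_2·(t·v + w)].

p(t) = -3c_1e^(t) - 3c_2te^(t) - 2c_2e^(t), q(t) = -2c_1e^(t) - 2c_2te^(t) - c_2e^(t)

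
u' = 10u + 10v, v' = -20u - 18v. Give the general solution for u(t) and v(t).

u(t) = K_1e^(-4t)sin(2t) - 2K_1e^(-4t)cos(2t) - 2K_2e^(-4t)sin(2t) - K_2e^(-4t)cos(2t), v(t) = -K_1e^(-4t)sin(2t) + 3K_1e^(-4t)cos(2t) + 3K_2e^(-4t)sin(2t) + K_2e^(-4t)cos(2t)

Coefficient matrix A = [[10, 10], [-20, -18]].
Characteristic polynomial det(A - λI) = λ^2 + 8λ + 20 = 0.
Eigenvalues λ = -4 ± 2i (complex conjugate pair).
For λ=-4+2i: an eigenvector is (-2,3) - i(1,-1) = (-2 - i, 3 + i).
A real fundamental pair from Re and Im of e^((-4+2i)t)v: X_1 = e^(-4t)(cos(2t)·(-2,3) + sin(2t)·(1,-1)), X_2 = e^(-4t)(sin(2t)·(-2,3) - cos(2t)·(1,-1)).
General solution: K_1X_1 + K_2X_2.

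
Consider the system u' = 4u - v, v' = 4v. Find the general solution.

Coefficient matrix A = [[4, -1], [0, 4]].
Characteristic polynomial det(A - λI) = λ^2 - 8λ + 16 = 0.
Single eigenvalue λ = 4 with algebraic multiplicity 2.
Eigenvector v = (-1,0); generalized eigenvector w with (A-λI)w=v is (2,1).
General solution: e^(4t)[c_1·v + c_2·(t·v + w)].

u(t) = -c_1e^(4t) - c_2te^(4t) + 2c_2e^(4t), v(t) = c_2e^(4t)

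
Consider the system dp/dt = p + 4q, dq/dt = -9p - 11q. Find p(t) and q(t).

Coefficient matrix A = [[1, 4], [-9, -11]].
Characteristic polynomial det(A - λI) = λ^2 + 10λ + 25 = 0.
Single eigenvalue λ = -5 with algebraic multiplicity 2.
Eigenvector v = (2,-3); generalized eigenvector w with (A-λI)w=v is (-1,2).
General solution: e^(-5t)[C_1·v + C_2·(t·v + w)].

p(t) = 2C_1e^(-5t) + 2C_2te^(-5t) - C_2e^(-5t), q(t) = -3C_1e^(-5t) - 3C_2te^(-5t) + 2C_2e^(-5t)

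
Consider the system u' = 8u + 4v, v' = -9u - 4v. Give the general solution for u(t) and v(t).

u(t) = 2K_1e^(2t) + 2K_2te^(2t) + K_2e^(2t), v(t) = -3K_1e^(2t) - 3K_2te^(2t) - K_2e^(2t)

Coefficient matrix A = [[8, 4], [-9, -4]].
Characteristic polynomial det(A - λI) = λ^2 - 4λ + 4 = 0.
Single eigenvalue λ = 2 with algebraic multiplicity 2.
Eigenvector v = (2,-3); generalized eigenvector w with (A-λI)w=v is (1,-1).
General solution: e^(2t)[K_1·v + K_2·(t·v + w)].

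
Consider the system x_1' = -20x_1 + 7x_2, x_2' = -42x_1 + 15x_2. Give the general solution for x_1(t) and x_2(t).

x_1(t) = -c_1e^(-6t) + c_2e^(t), x_2(t) = -2c_1e^(-6t) + 3c_2e^(t)

Coefficient matrix A = [[-20, 7], [-42, 15]].
Characteristic polynomial det(A - λI) = λ^2 + 5λ - 6 = 0.
Eigenvalues λ = -6, 1.
For λ=-6: (A-λI) row 1 is [-14, 7], so an eigenvector is (-1, -2).
For λ=1: (A-λI) row 1 is [-21, 7], so an eigenvector is (1, 3).
General solution: c_1e^(-6t)(-1,-2) + c_2e^(t)(1,3).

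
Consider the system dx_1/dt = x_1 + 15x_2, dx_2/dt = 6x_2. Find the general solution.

x_1(t) = 3c_1e^(6t) + c_2e^(t), x_2(t) = c_1e^(6t)

Coefficient matrix A = [[1, 15], [0, 6]].
Characteristic polynomial det(A - λI) = λ^2 - 7λ + 6 = 0.
Eigenvalues λ = 6, 1.
For λ=6: (A-λI) row 1 is [-5, 15], so an eigenvector is (3, 1).
For λ=1: (A-λI) row 1 is [0, 15], so an eigenvector is (1, 0).
General solution: c_1e^(6t)(3,1) + c_2e^(t)(1,0).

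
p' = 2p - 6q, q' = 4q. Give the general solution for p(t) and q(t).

Coefficient matrix A = [[2, -6], [0, 4]].
Characteristic polynomial det(A - λI) = λ^2 - 6λ + 8 = 0.
Eigenvalues λ = 4, 2.
For λ=4: (A-λI) row 1 is [-2, -6], so an eigenvector is (-3, 1).
For λ=2: (A-λI) row 1 is [0, -6], so an eigenvector is (-1, 0).
General solution: C_1e^(4t)(-3,1) + C_2e^(2t)(-1,0).

p(t) = -3C_1e^(4t) - C_2e^(2t), q(t) = C_1e^(4t)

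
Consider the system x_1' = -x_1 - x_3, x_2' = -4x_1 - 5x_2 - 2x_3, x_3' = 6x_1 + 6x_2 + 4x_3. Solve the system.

x_1(t) = C_1e^(-t) + C_2e^(t) - C_3e^(-2t), x_2(t) = -C_1e^(-t) + 2C_3e^(-2t), x_3(t) = -2C_2e^(t) - C_3e^(-2t)

Coefficient matrix A = [[-1, 0, -1], [-4, -5, -2], [6, 6, 4]].
det(A - λI) = 0 gives eigenvalues λ = -1, 1, -2.
For λ=-1: eigenvector (1,-1,0).
For λ=1: eigenvector (1,0,-2).
For λ=-2: eigenvector (-1,2,-1).
General solution: C_1e^(-t)(1,-1,0) + C_2e^(t)(1,0,-2) + C_3e^(-2t)(-1,2,-1).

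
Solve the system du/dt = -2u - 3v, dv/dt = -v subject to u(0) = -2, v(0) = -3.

u(t) = 9e^(-t) - 11e^(-2t), v(t) = -3e^(-t)

Coefficient matrix A = [[-2, -3], [0, -1]].
Characteristic polynomial det(A - λI) = λ^2 + 3λ + 2 = 0.
Eigenvalues λ = -2, -1.
For λ=-2: (A-λI) row 1 is [0, -3], so an eigenvector is (-1, 0).
For λ=-1: (A-λI) row 1 is [-1, -3], so an eigenvector is (-3, 1).
General solution: c_1e^(-2t)(-1,0) + c_2e^(-t)(-3,1).
Applying u(0)=-2, v(0)=-3 gives c_1=11, c_2=-3.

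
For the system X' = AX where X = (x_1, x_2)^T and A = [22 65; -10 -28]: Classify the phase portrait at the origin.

stable spiral

A = [[22,65],[-10,-28]]; det(A-λI) = λ^2 + 6λ + 34.
λ = -3 ± 5i: negative real part.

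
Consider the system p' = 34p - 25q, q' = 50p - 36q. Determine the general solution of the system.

Coefficient matrix A = [[34, -25], [50, -36]].
Characteristic polynomial det(A - λI) = λ^2 + 2λ + 26 = 0.
Eigenvalues λ = -1 ± 5i (complex conjugate pair).
For λ=-1+5i: an eigenvector is (2,3) - i(-1,-1) = (2 + i, 3 + i).
A real fundamental pair from Re and Im of e^((-1+5i)t)v: X_1 = e^(-t)(cos(5t)·(2,3) + sin(5t)·(-1,-1)), X_2 = e^(-t)(sin(5t)·(2,3) - cos(5t)·(-1,-1)).
General solution: K_1X_1 + K_2X_2.

p(t) = -K_1e^(-t)sin(5t) + 2K_1e^(-t)cos(5t) + 2K_2e^(-t)sin(5t) + K_2e^(-t)cos(5t), q(t) = -K_1e^(-t)sin(5t) + 3K_1e^(-t)cos(5t) + 3K_2e^(-t)sin(5t) + K_2e^(-t)cos(5t)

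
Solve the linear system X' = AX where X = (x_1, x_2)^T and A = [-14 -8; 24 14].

x_1(t) = -C_1e^(2t) + 2C_2e^(-2t), x_2(t) = 2C_1e^(2t) - 3C_2e^(-2t)

Coefficient matrix A = [[-14, -8], [24, 14]].
Characteristic polynomial det(A - λI) = λ^2 - 4 = 0.
Eigenvalues λ = 2, -2.
For λ=2: (A-λI) row 1 is [-16, -8], so an eigenvector is (-1, 2).
For λ=-2: (A-λI) row 1 is [-12, -8], so an eigenvector is (2, -3).
General solution: C_1e^(2t)(-1,2) + C_2e^(-2t)(2,-3).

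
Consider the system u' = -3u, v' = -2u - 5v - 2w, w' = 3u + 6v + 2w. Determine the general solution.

u(t) = K_3e^(-3t), v(t) = 2K_1e^(-2t) + K_2e^(-t) + 2K_3e^(-3t), w(t) = -3K_1e^(-2t) - 2K_2e^(-t) - 3K_3e^(-3t)

Coefficient matrix A = [[-3, 0, 0], [-2, -5, -2], [3, 6, 2]].
det(A - λI) = 0 gives eigenvalues λ = -2, -1, -3.
For λ=-2: eigenvector (0,2,-3).
For λ=-1: eigenvector (0,1,-2).
For λ=-3: eigenvector (1,2,-3).
General solution: K_1e^(-2t)(0,2,-3) + K_2e^(-t)(0,1,-2) + K_3e^(-3t)(1,2,-3).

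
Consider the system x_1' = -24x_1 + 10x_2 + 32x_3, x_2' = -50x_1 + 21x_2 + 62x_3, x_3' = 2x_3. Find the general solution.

Coefficient matrix A = [[-24, 10, 32], [-50, 21, 62], [0, 0, 2]].
det(A - λI) = 0 gives eigenvalues λ = 2, 1, -4.
For λ=2: eigenvector (2,2,1).
For λ=1: eigenvector (2,5,0).
For λ=-4: eigenvector (1,2,0).
General solution: c_1e^(2t)(2,2,1) + c_2e^(t)(2,5,0) + c_3e^(-4t)(1,2,0).

x_1(t) = 2c_1e^(2t) + 2c_2e^(t) + c_3e^(-4t), x_2(t) = 2c_1e^(2t) + 5c_2e^(t) + 2c_3e^(-4t), x_3(t) = c_1e^(2t)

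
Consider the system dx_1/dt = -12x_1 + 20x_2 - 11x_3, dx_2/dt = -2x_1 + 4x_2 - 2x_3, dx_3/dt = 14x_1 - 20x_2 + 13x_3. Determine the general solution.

Coefficient matrix A = [[-12, 20, -11], [-2, 4, -2], [14, -20, 13]].
det(A - λI) = 0 gives eigenvalues λ = 2, 4, -1.
For λ=2: eigenvector (3,1,-2).
For λ=4: eigenvector (4,1,-4).
For λ=-1: eigenvector (-1,0,1).
General solution: C_1e^(2t)(3,1,-2) + C_2e^(4t)(4,1,-4) + C_3e^(-t)(-1,0,1).

x_1(t) = 3C_1e^(2t) + 4C_2e^(4t) - C_3e^(-t), x_2(t) = C_1e^(2t) + C_2e^(4t), x_3(t) = -2C_1e^(2t) - 4C_2e^(4t) + C_3e^(-t)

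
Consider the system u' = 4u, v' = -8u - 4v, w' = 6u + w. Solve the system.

Coefficient matrix A = [[4, 0, 0], [-8, -4, 0], [6, 0, 1]].
det(A - λI) = 0 gives eigenvalues λ = -4, 4, 1.
For λ=-4: eigenvector (0,1,0).
For λ=4: eigenvector (-1,1,-2).
For λ=1: eigenvector (0,0,1).
General solution: C_1e^(-4t)(0,1,0) + C_2e^(4t)(-1,1,-2) + C_3e^(t)(0,0,1).

u(t) = -C_2e^(4t), v(t) = C_1e^(-4t) + C_2e^(4t), w(t) = -2C_2e^(4t) + C_3e^(t)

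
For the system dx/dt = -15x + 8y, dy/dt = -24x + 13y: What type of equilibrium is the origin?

saddle

A = [[-15,8],[-24,13]]; det(A-λI) = λ^2 + 2λ - 3.
λ = -3, 1: opposite signs.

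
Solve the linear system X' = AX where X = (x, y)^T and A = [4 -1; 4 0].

Coefficient matrix A = [[4, -1], [4, 0]].
Characteristic polynomial det(A - λI) = λ^2 - 4λ + 4 = 0.
Single eigenvalue λ = 2 with algebraic multiplicity 2.
Eigenvector v = (-1,-2); generalized eigenvector w with (A-λI)w=v is (0,1).
General solution: e^(2t)[c_1·v + c_2·(t·v + w)].

x(t) = -c_1e^(2t) - c_2te^(2t), y(t) = -2c_1e^(2t) - 2c_2te^(2t) + c_2e^(2t)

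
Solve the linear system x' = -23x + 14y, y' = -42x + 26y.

x(t) = -2c_1e^(-2t) + c_2e^(5t), y(t) = -3c_1e^(-2t) + 2c_2e^(5t)

Coefficient matrix A = [[-23, 14], [-42, 26]].
Characteristic polynomial det(A - λI) = λ^2 - 3λ - 10 = 0.
Eigenvalues λ = -2, 5.
For λ=-2: (A-λI) row 1 is [-21, 14], so an eigenvector is (-2, -3).
For λ=5: (A-λI) row 1 is [-28, 14], so an eigenvector is (1, 2).
General solution: c_1e^(-2t)(-2,-3) + c_2e^(5t)(1,2).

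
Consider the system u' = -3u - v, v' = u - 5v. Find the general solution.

u(t) = C_1e^(-4t) + C_2te^(-4t) - 2C_2e^(-4t), v(t) = C_1e^(-4t) + C_2te^(-4t) - 3C_2e^(-4t)

Coefficient matrix A = [[-3, -1], [1, -5]].
Characteristic polynomial det(A - λI) = λ^2 + 8λ + 16 = 0.
Single eigenvalue λ = -4 with algebraic multiplicity 2.
Eigenvector v = (1,1); generalized eigenvector w with (A-λI)w=v is (-2,-3).
General solution: e^(-4t)[C_1·v + C_2·(t·v + w)].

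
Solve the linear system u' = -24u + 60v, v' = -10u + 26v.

u(t) = 3K_1e^(-4t) - 2K_2e^(6t), v(t) = K_1e^(-4t) - K_2e^(6t)

Coefficient matrix A = [[-24, 60], [-10, 26]].
Characteristic polynomial det(A - λI) = λ^2 - 2λ - 24 = 0.
Eigenvalues λ = -4, 6.
For λ=-4: (A-λI) row 1 is [-20, 60], so an eigenvector is (3, 1).
For λ=6: (A-λI) row 1 is [-30, 60], so an eigenvector is (-2, -1).
General solution: K_1e^(-4t)(3,1) + K_2e^(6t)(-2,-1).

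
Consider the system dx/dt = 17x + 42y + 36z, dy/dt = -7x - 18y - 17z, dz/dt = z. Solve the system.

Coefficient matrix A = [[17, 42, 36], [-7, -18, -17], [0, 0, 1]].
det(A - λI) = 0 gives eigenvalues λ = 3, -4, 1.
For λ=3: eigenvector (3,-1,0).
For λ=-4: eigenvector (-2,1,0).
For λ=1: eigenvector (3,-2,1).
General solution: K_1e^(3t)(3,-1,0) + K_2e^(-4t)(-2,1,0) + K_3e^(t)(3,-2,1).

x(t) = 3K_1e^(3t) - 2K_2e^(-4t) + 3K_3e^(t), y(t) = -K_1e^(3t) + K_2e^(-4t) - 2K_3e^(t), z(t) = K_3e^(t)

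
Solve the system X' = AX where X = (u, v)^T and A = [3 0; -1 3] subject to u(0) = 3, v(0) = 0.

Coefficient matrix A = [[3, 0], [-1, 3]].
Characteristic polynomial det(A - λI) = λ^2 - 6λ + 9 = 0.
Single eigenvalue λ = 3 with algebraic multiplicity 2.
Eigenvector v = (0,-1); generalized eigenvector w with (A-λI)w=v is (1,-3).
General solution: e^(3t)[c_1·v + c_2·(t·v + w)].
Applying u(0)=3, v(0)=0 gives c_1=-9, c_2=3.

u(t) = 3e^(3t), v(t) = -3te^(3t)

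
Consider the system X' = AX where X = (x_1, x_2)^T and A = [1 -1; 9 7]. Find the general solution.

x_1(t) = c_1e^(4t) + c_2te^(4t) - c_2e^(4t), x_2(t) = -3c_1e^(4t) - 3c_2te^(4t) + 2c_2e^(4t)

Coefficient matrix A = [[1, -1], [9, 7]].
Characteristic polynomial det(A - λI) = λ^2 - 8λ + 16 = 0.
Single eigenvalue λ = 4 with algebraic multiplicity 2.
Eigenvector v = (1,-3); generalized eigenvector w with (A-λI)w=v is (-1,2).
General solution: e^(4t)[c_1·v + c_2·(t·v + w)].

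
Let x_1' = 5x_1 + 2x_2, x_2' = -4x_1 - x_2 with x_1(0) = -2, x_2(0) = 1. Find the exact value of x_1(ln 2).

-22

A = [[5,2],[-4,-1]]; eigenvalues λ = 1, 3.
Eigenvectors: (-1,2) for λ=1, (1,-1) for λ=3.
From the initial condition, c_1 = -1, c_2 = -3.
x_1(ln 2) = (-1)(2^1)(-1) + (-3)(2^3)(1) = -22.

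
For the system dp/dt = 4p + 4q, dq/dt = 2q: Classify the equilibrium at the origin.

A = [[4,4],[0,2]]; det(A-λI) = λ^2 - 6λ + 8.
λ = 4, 2: both positive.

unstable node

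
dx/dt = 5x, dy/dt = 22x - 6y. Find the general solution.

Coefficient matrix A = [[5, 0], [22, -6]].
Characteristic polynomial det(A - λI) = λ^2 + λ - 30 = 0.
Eigenvalues λ = -6, 5.
For λ=-6: (A-λI) row 1 is [11, 0], so an eigenvector is (0, -1).
For λ=5: (A-λI) row 2 is [22, -11], so an eigenvector is (1, 2).
General solution: c_1e^(-6t)(0,-1) + c_2e^(5t)(1,2).

x(t) = c_2e^(5t), y(t) = -c_1e^(-6t) + 2c_2e^(5t)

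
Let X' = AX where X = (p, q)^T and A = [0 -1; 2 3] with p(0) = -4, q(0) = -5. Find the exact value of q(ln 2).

-46

A = [[0,-1],[2,3]]; eigenvalues λ = 2, 1.
Eigenvectors: (1,-2) for λ=2, (-1,1) for λ=1.
From the initial condition, c_1 = 9, c_2 = 13.
q(ln 2) = (9)(2^2)(-2) + (13)(2^1)(1) = -46.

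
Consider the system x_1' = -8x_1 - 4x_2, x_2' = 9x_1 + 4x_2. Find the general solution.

x_1(t) = -2C_1e^(-2t) - 2C_2te^(-2t) - C_2e^(-2t), x_2(t) = 3C_1e^(-2t) + 3C_2te^(-2t) + 2C_2e^(-2t)

Coefficient matrix A = [[-8, -4], [9, 4]].
Characteristic polynomial det(A - λI) = λ^2 + 4λ + 4 = 0.
Single eigenvalue λ = -2 with algebraic multiplicity 2.
Eigenvector v = (-2,3); generalized eigenvector w with (A-λI)w=v is (-1,2).
General solution: e^(-2t)[C_1·v + C_2·(t·v + w)].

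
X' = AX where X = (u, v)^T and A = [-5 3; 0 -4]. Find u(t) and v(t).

Coefficient matrix A = [[-5, 3], [0, -4]].
Characteristic polynomial det(A - λI) = λ^2 + 9λ + 20 = 0.
Eigenvalues λ = -4, -5.
For λ=-4: (A-λI) row 1 is [-1, 3], so an eigenvector is (3, 1).
For λ=-5: (A-λI) row 1 is [0, 3], so an eigenvector is (-1, 0).
General solution: C_1e^(-4t)(3,1) + C_2e^(-5t)(-1,0).

u(t) = 3C_1e^(-4t) - C_2e^(-5t), v(t) = C_1e^(-4t)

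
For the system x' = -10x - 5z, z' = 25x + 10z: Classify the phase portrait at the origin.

center

A = [[-10,-5],[25,10]]; det(A-λI) = λ^2 + 25.
λ = 0 ± 5i: zero real part.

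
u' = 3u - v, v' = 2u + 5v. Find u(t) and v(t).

u(t) = -c_1e^(4t)cos(t) - c_2e^(4t)sin(t), v(t) = -c_1e^(4t)sin(t) + c_1e^(4t)cos(t) + c_2e^(4t)sin(t) + c_2e^(4t)cos(t)

Coefficient matrix A = [[3, -1], [2, 5]].
Characteristic polynomial det(A - λI) = λ^2 - 8λ + 17 = 0.
Eigenvalues λ = 4 ± i (complex conjugate pair).
For λ=4+i: an eigenvector is (-1,1) - i(0,-1) = (-1, 1 + i).
A real fundamental pair from Re and Im of e^((4+i)t)v: X_1 = e^(4t)(cos(t)·(-1,1) + sin(t)·(0,-1)), X_2 = e^(4t)(sin(t)·(-1,1) - cos(t)·(0,-1)).
General solution: c_1X_1 + c_2X_2.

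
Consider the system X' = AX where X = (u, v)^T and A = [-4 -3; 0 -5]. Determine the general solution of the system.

u(t) = -3K_1e^(-5t) - K_2e^(-4t), v(t) = -K_1e^(-5t)

Coefficient matrix A = [[-4, -3], [0, -5]].
Characteristic polynomial det(A - λI) = λ^2 + 9λ + 20 = 0.
Eigenvalues λ = -5, -4.
For λ=-5: (A-λI) row 1 is [1, -3], so an eigenvector is (-3, -1).
For λ=-4: (A-λI) row 1 is [0, -3], so an eigenvector is (-1, 0).
General solution: K_1e^(-5t)(-3,-1) + K_2e^(-4t)(-1,0).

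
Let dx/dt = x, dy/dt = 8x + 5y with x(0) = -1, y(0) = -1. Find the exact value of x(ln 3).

A = [[1,0],[8,5]]; eigenvalues λ = 5, 1.
Eigenvectors: (0,-1) for λ=5, (-1,2) for λ=1.
From the initial condition, c_1 = 3, c_2 = 1.
x(ln 3) = (3)(3^5)(0) + (1)(3^1)(-1) = -3.

-3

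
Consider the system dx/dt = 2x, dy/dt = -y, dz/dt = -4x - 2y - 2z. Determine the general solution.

x(t) = K_1e^(2t), y(t) = K_3e^(-t), z(t) = -K_1e^(2t) + K_2e^(-2t) - 2K_3e^(-t)

Coefficient matrix A = [[2, 0, 0], [0, -1, 0], [-4, -2, -2]].
det(A - λI) = 0 gives eigenvalues λ = 2, -2, -1.
For λ=2: eigenvector (1,0,-1).
For λ=-2: eigenvector (0,0,1).
For λ=-1: eigenvector (0,1,-2).
General solution: K_1e^(2t)(1,0,-1) + K_2e^(-2t)(0,0,1) + K_3e^(-t)(0,1,-2).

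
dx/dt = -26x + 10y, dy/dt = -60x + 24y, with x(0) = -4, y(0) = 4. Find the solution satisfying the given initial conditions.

Coefficient matrix A = [[-26, 10], [-60, 24]].
Characteristic polynomial det(A - λI) = λ^2 + 2λ - 24 = 0.
Eigenvalues λ = -6, 4.
For λ=-6: (A-λI) row 1 is [-20, 10], so an eigenvector is (1, 2).
For λ=4: (A-λI) row 1 is [-30, 10], so an eigenvector is (-1, -3).
General solution: c_1e^(-6t)(1,2) + c_2e^(4t)(-1,-3).
Applying x(0)=-4, y(0)=4 gives c_1=-16, c_2=-12.

x(t) = 12e^(4t) - 16e^(-6t), y(t) = 36e^(4t) - 32e^(-6t)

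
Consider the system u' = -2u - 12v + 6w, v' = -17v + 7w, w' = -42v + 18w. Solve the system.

Coefficient matrix A = [[-2, -12, 6], [0, -17, 7], [0, -42, 18]].
det(A - λI) = 0 gives eigenvalues λ = -2, -3, 4.
For λ=-2: eigenvector (1,0,0).
For λ=-3: eigenvector (0,1,2).
For λ=4: eigenvector (1,1,3).
General solution: c_1e^(-2t)(1,0,0) + c_2e^(-3t)(0,1,2) + c_3e^(4t)(1,1,3).

u(t) = c_1e^(-2t) + c_3e^(4t), v(t) = c_2e^(-3t) + c_3e^(4t), w(t) = 2c_2e^(-3t) + 3c_3e^(4t)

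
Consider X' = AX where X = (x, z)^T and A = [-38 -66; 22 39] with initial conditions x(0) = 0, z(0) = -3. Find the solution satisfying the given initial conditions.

Coefficient matrix A = [[-38, -66], [22, 39]].
Characteristic polynomial det(A - λI) = λ^2 - λ - 30 = 0.
Eigenvalues λ = -5, 6.
For λ=-5: (A-λI) row 1 is [-33, -66], so an eigenvector is (2, -1).
For λ=6: (A-λI) row 1 is [-44, -66], so an eigenvector is (3, -2).
General solution: K_1e^(-5t)(2,-1) + K_2e^(6t)(3,-2).
Applying x(0)=0, z(0)=-3 gives K_1=-9, K_2=6.

x(t) = 18e^(6t) - 18e^(-5t), z(t) = -12e^(6t) + 9e^(-5t)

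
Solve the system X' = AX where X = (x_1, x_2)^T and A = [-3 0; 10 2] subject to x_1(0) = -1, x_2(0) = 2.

Coefficient matrix A = [[-3, 0], [10, 2]].
Characteristic polynomial det(A - λI) = λ^2 + λ - 6 = 0.
Eigenvalues λ = -3, 2.
For λ=-3: (A-λI) row 2 is [10, 5], so an eigenvector is (-1, 2).
For λ=2: (A-λI) row 1 is [-5, 0], so an eigenvector is (0, 1).
General solution: C_1e^(-3t)(-1,2) + C_2e^(2t)(0,1).
Applying x_1(0)=-1, x_2(0)=2 gives C_1=1, C_2=0.

x_1(t) = -e^(-3t), x_2(t) = 2e^(-3t)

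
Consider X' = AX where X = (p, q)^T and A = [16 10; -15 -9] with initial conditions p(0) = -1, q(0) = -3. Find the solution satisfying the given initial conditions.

p(t) = -9e^(6t) + 8e^(t), q(t) = 9e^(6t) - 12e^(t)

Coefficient matrix A = [[16, 10], [-15, -9]].
Characteristic polynomial det(A - λI) = λ^2 - 7λ + 6 = 0.
Eigenvalues λ = 6, 1.
For λ=6: (A-λI) row 1 is [10, 10], so an eigenvector is (-1, 1).
For λ=1: (A-λI) row 1 is [15, 10], so an eigenvector is (2, -3).
General solution: C_1e^(6t)(-1,1) + C_2e^(t)(2,-3).
Applying p(0)=-1, q(0)=-3 gives C_1=9, C_2=4.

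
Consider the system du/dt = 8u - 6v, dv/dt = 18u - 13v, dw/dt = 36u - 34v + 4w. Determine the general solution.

Coefficient matrix A = [[8, -6, 0], [18, -13, 0], [36, -34, 4]].
det(A - λI) = 0 gives eigenvalues λ = -1, -4, 4.
For λ=-1: eigenvector (-2,-3,-6).
For λ=-4: eigenvector (1,2,4).
For λ=4: eigenvector (0,0,1).
General solution: C_1e^(-t)(-2,-3,-6) + C_2e^(-4t)(1,2,4) + C_3e^(4t)(0,0,1).

u(t) = -2C_1e^(-t) + C_2e^(-4t), v(t) = -3C_1e^(-t) + 2C_2e^(-4t), w(t) = -6C_1e^(-t) + 4C_2e^(-4t) + C_3e^(4t)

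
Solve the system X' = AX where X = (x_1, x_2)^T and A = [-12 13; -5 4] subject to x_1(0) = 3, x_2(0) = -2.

Coefficient matrix A = [[-12, 13], [-5, 4]].
Characteristic polynomial det(A - λI) = λ^2 + 8λ + 17 = 0.
Eigenvalues λ = -4 ± i (complex conjugate pair).
For λ=-4+i: an eigenvector is (3,2) - i(2,1) = (3 - 2i, 2 - i).
A real fundamental pair from Re and Im of e^((-4+i)t)v: X_1 = e^(-4t)(cos(t)·(3,2) + sin(t)·(2,1)), X_2 = e^(-4t)(sin(t)·(3,2) - cos(t)·(2,1)).
General solution: K_1X_1 + K_2X_2.
Applying x_1(0)=3, x_2(0)=-2 gives K_1=-7, K_2=-12.

x_1(t) = -50e^(-4t)sin(t) + 3e^(-4t)cos(t), x_2(t) = -31e^(-4t)sin(t) - 2e^(-4t)cos(t)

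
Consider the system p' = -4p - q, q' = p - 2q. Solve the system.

Coefficient matrix A = [[-4, -1], [1, -2]].
Characteristic polynomial det(A - λI) = λ^2 + 6λ + 9 = 0.
Single eigenvalue λ = -3 with algebraic multiplicity 2.
Eigenvector v = (1,-1); generalized eigenvector w with (A-λI)w=v is (2,-3).
General solution: e^(-3t)[c_1·v + c_2·(t·v + w)].

p(t) = c_1e^(-3t) + c_2te^(-3t) + 2c_2e^(-3t), q(t) = -c_1e^(-3t) - c_2te^(-3t) - 3c_2e^(-3t)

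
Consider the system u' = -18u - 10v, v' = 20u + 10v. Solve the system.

Coefficient matrix A = [[-18, -10], [20, 10]].
Characteristic polynomial det(A - λI) = λ^2 + 8λ + 20 = 0.
Eigenvalues λ = -4 ± 2i (complex conjugate pair).
For λ=-4+2i: an eigenvector is (-1,1) - i(2,-3) = (-1 - 2i, 1 + 3i).
A real fundamental pair from Re and Im of e^((-4+2i)t)v: X_1 = e^(-4t)(cos(2t)·(-1,1) + sin(2t)·(2,-3)), X_2 = e^(-4t)(sin(2t)·(-1,1) - cos(2t)·(2,-3)).
General solution: c_1X_1 + c_2X_2.

u(t) = 2c_1e^(-4t)sin(2t) - c_1e^(-4t)cos(2t) - c_2e^(-4t)sin(2t) - 2c_2e^(-4t)cos(2t), v(t) = -3c_1e^(-4t)sin(2t) + c_1e^(-4t)cos(2t) + c_2e^(-4t)sin(2t) + 3c_2e^(-4t)cos(2t)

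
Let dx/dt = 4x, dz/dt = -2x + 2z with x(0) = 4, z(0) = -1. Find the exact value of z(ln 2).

A = [[4,0],[-2,2]]; eigenvalues λ = 4, 2.
Eigenvectors: (-1,1) for λ=4, (0,-1) for λ=2.
From the initial condition, c_1 = -4, c_2 = -3.
z(ln 2) = (-4)(2^4)(1) + (-3)(2^2)(-1) = -52.

-52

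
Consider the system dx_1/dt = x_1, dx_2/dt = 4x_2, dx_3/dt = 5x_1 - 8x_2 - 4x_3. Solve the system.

Coefficient matrix A = [[1, 0, 0], [0, 4, 0], [5, -8, -4]].
det(A - λI) = 0 gives eigenvalues λ = 1, 4, -4.
For λ=1: eigenvector (1,0,1).
For λ=4: eigenvector (0,-1,1).
For λ=-4: eigenvector (0,0,1).
General solution: c_1e^(t)(1,0,1) + c_2e^(4t)(0,-1,1) + c_3e^(-4t)(0,0,1).

x_1(t) = c_1e^(t), x_2(t) = -c_2e^(4t), x_3(t) = c_1e^(t) + c_2e^(4t) + c_3e^(-4t)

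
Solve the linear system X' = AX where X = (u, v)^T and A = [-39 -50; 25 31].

u(t) = 3K_1e^(-4t)sin(5t) + K_1e^(-4t)cos(5t) + K_2e^(-4t)sin(5t) - 3K_2e^(-4t)cos(5t), v(t) = -2K_1e^(-4t)sin(5t) - K_1e^(-4t)cos(5t) - K_2e^(-4t)sin(5t) + 2K_2e^(-4t)cos(5t)

Coefficient matrix A = [[-39, -50], [25, 31]].
Characteristic polynomial det(A - λI) = λ^2 + 8λ + 41 = 0.
Eigenvalues λ = -4 ± 5i (complex conjugate pair).
For λ=-4+5i: an eigenvector is (1,-1) - i(3,-2) = (1 - 3i, -1 + 2i).
A real fundamental pair from Re and Im of e^((-4+5i)t)v: X_1 = e^(-4t)(cos(5t)·(1,-1) + sin(5t)·(3,-2)), X_2 = e^(-4t)(sin(5t)·(1,-1) - cos(5t)·(3,-2)).
General solution: K_1X_1 + K_2X_2.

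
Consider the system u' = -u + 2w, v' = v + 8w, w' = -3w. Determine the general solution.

u(t) = K_1e^(-3t) + K_3e^(-t), v(t) = 2K_1e^(-3t) + K_2e^(t), w(t) = -K_1e^(-3t)

Coefficient matrix A = [[-1, 0, 2], [0, 1, 8], [0, 0, -3]].
det(A - λI) = 0 gives eigenvalues λ = -3, 1, -1.
For λ=-3: eigenvector (1,2,-1).
For λ=1: eigenvector (0,1,0).
For λ=-1: eigenvector (1,0,0).
General solution: K_1e^(-3t)(1,2,-1) + K_2e^(t)(0,1,0) + K_3e^(-t)(1,0,0).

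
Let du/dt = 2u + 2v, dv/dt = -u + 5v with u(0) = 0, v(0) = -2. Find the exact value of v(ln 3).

A = [[2,2],[-1,5]]; eigenvalues λ = 3, 4.
Eigenvectors: (2,1) for λ=3, (-1,-1) for λ=4.
From the initial condition, c_1 = 2, c_2 = 4.
v(ln 3) = (2)(3^3)(1) + (4)(3^4)(-1) = -270.

-270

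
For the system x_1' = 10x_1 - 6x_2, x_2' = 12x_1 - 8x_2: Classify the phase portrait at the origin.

saddle

A = [[10,-6],[12,-8]]; det(A-λI) = λ^2 - 2λ - 8.
λ = -2, 4: opposite signs.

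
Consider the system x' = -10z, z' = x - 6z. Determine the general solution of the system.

Coefficient matrix A = [[0, -10], [1, -6]].
Characteristic polynomial det(A - λI) = λ^2 + 6λ + 10 = 0.
Eigenvalues λ = -3 ± i (complex conjugate pair).
For λ=-3+i: an eigenvector is (-3,-1) - i(1,0) = (-3 - i, -1).
A real fundamental pair from Re and Im of e^((-3+i)t)v: X_1 = e^(-3t)(cos(t)·(-3,-1) + sin(t)·(1,0)), X_2 = e^(-3t)(sin(t)·(-3,-1) - cos(t)·(1,0)).
General solution: C_1X_1 + C_2X_2.

x(t) = C_1e^(-3t)sin(t) - 3C_1e^(-3t)cos(t) - 3C_2e^(-3t)sin(t) - C_2e^(-3t)cos(t), z(t) = -C_1e^(-3t)cos(t) - C_2e^(-3t)sin(t)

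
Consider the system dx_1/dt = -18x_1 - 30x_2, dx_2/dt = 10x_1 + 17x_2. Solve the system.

x_1(t) = 2c_1e^(-3t) - 3c_2e^(2t), x_2(t) = -c_1e^(-3t) + 2c_2e^(2t)

Coefficient matrix A = [[-18, -30], [10, 17]].
Characteristic polynomial det(A - λI) = λ^2 + λ - 6 = 0.
Eigenvalues λ = -3, 2.
For λ=-3: (A-λI) row 1 is [-15, -30], so an eigenvector is (2, -1).
For λ=2: (A-λI) row 1 is [-20, -30], so an eigenvector is (-3, 2).
General solution: c_1e^(-3t)(2,-1) + c_2e^(2t)(-3,2).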